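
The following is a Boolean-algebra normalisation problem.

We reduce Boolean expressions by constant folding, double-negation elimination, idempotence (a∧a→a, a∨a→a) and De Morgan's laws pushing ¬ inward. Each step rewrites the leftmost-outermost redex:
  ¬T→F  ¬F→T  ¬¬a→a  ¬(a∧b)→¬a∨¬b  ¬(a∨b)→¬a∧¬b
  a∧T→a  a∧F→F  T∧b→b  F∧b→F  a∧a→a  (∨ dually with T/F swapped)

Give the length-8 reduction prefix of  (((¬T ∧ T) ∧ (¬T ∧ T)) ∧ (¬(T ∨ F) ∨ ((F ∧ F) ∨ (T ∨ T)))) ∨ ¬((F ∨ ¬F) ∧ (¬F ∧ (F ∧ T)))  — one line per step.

Answer: after 8 steps: (T ∧ ¬¬F) ∨ ¬(¬F ∧ (F ∧ T))

Derivation:
  start: (((¬T ∧ T) ∧ (¬T ∧ T)) ∧ (¬(T ∨ F) ∨ ((F ∧ F) ∨ (T ∨ T)))) ∨ ¬((F ∨ ¬F) ∧ (¬F ∧ (F ∧ T)))
  →1  ((¬T ∧ T) ∧ (¬(T ∨ F) ∨ ((F ∧ F) ∨ (T ∨ T)))) ∨ ¬((F ∨ ¬F) ∧ (¬F ∧ (F ∧ T)))
  →2  (¬T ∧ (¬(T ∨ F) ∨ ((F ∧ F) ∨ (T ∨ T)))) ∨ ¬((F ∨ ¬F) ∧ (¬F ∧ (F ∧ T)))
  →3  (F ∧ (¬(T ∨ F) ∨ ((F ∧ F) ∨ (T ∨ T)))) ∨ ¬((F ∨ ¬F) ∧ (¬F ∧ (F ∧ T)))
  →4  F ∨ ¬((F ∨ ¬F) ∧ (¬F ∧ (F ∧ T)))
  →5  ¬((F ∨ ¬F) ∧ (¬F ∧ (F ∧ T)))
  →6  ¬(F ∨ ¬F) ∨ ¬(¬F ∧ (F ∧ T))
  →7  (¬F ∧ ¬¬F) ∨ ¬(¬F ∧ (F ∧ T))
  →8  (T ∧ ¬¬F) ∨ ¬(¬F ∧ (F ∧ T))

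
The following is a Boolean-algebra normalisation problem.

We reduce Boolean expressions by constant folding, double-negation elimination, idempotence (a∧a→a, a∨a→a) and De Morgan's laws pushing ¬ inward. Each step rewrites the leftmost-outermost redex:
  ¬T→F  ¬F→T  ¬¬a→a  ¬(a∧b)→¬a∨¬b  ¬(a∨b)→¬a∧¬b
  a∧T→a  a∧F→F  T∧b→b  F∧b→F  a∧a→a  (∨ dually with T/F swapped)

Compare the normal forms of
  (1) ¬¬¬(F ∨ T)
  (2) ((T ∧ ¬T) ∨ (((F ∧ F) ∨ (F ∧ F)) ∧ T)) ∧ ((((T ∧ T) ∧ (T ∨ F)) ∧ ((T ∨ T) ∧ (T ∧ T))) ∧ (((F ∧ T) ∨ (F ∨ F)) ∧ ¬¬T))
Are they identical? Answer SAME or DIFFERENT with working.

Term A:
  start: ¬¬¬(F ∨ T)
  →1  ¬(F ∨ T)
  →2  ¬F ∧ ¬T
  →3  T ∧ ¬T
  →4  ¬T
  →5  F

Term B:
  start: ((T ∧ ¬T) ∨ (((F ∧ F) ∨ (F ∧ F)) ∧ T)) ∧ ((((T ∧ T) ∧ (T ∨ F)) ∧ ((T ∨ T) ∧ (T ∧ T))) ∧ (((F ∧ T) ∨ (F ∨ F)) ∧ ¬¬T))
  →1  (¬T ∨ (((F ∧ F) ∨ (F ∧ F)) ∧ T)) ∧ ((((T ∧ T) ∧ (T ∨ F)) ∧ ((T ∨ T) ∧ (T ∧ T))) ∧ (((F ∧ T) ∨ (F ∨ F)) ∧ ¬¬T))
  →2  (F ∨ (((F ∧ F) ∨ (F ∧ F)) ∧ T)) ∧ ((((T ∧ T) ∧ (T ∨ F)) ∧ ((T ∨ T) ∧ (T ∧ T))) ∧ (((F ∧ T) ∨ (F ∨ F)) ∧ ¬¬T))
  →3  (((F ∧ F) ∨ (F ∧ F)) ∧ T) ∧ ((((T ∧ T) ∧ (T ∨ F)) ∧ ((T ∨ T) ∧ (T ∧ T))) ∧ (((F ∧ T) ∨ (F ∨ F)) ∧ ¬¬T))
  →4  ((F ∧ F) ∨ (F ∧ F)) ∧ ((((T ∧ T) ∧ (T ∨ F)) ∧ ((T ∨ T) ∧ (T ∧ T))) ∧ (((F ∧ T) ∨ (F ∨ F)) ∧ ¬¬T))
  →5  (F ∧ F) ∧ ((((T ∧ T) ∧ (T ∨ F)) ∧ ((T ∨ T) ∧ (T ∧ T))) ∧ (((F ∧ T) ∨ (F ∨ F)) ∧ ¬¬T))
  →6  F ∧ ((((T ∧ T) ∧ (T ∨ F)) ∧ ((T ∨ T) ∧ (T ∧ T))) ∧ (((F ∧ T) ∨ (F ∨ F)) ∧ ¬¬T))
  →7  F

Answer: SAME — A ⇓ F, B ⇓ F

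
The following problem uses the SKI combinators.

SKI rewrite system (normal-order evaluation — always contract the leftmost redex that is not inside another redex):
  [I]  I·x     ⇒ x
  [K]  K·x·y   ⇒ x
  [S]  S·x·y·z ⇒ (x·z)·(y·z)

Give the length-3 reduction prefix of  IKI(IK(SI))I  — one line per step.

  start: IKI(IK(SI))I
  [1] KI(IK(SI))I
  [2] II
  [3] I

Answer: after 3 steps: I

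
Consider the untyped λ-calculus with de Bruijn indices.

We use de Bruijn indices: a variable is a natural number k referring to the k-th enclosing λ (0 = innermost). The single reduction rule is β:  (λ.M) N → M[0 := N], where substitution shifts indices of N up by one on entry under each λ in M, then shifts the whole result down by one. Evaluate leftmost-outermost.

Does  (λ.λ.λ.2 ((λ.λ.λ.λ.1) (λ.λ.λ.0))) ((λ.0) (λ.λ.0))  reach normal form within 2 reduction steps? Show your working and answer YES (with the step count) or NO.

  start: (λ.λ.λ.2 ((λ.λ.λ.λ.1) (λ.λ.λ.0))) ((λ.0) (λ.λ.0))
  →1  λ.λ.(λ.0) (λ.λ.0) ((λ.λ.λ.λ.1) (λ.λ.λ.0))
  →2  λ.λ.(λ.λ.0) ((λ.λ.λ.λ.1) (λ.λ.λ.0))

Answer: NO — after 2 steps the term is λ.λ.(λ.λ.0) ((λ.λ.λ.λ.1) (λ.λ.λ.0)), not yet normal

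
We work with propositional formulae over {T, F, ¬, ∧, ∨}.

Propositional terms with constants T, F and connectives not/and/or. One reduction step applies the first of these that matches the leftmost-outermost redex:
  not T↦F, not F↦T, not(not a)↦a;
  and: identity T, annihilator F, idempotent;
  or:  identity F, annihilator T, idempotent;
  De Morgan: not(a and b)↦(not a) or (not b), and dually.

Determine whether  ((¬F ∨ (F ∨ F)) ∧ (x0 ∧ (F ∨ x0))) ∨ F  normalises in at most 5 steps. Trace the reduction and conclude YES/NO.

  start: ((¬F ∨ (F ∨ F)) ∧ (x0 ∧ (F ∨ x0))) ∨ F
  →1  (¬F ∨ (F ∨ F)) ∧ (x0 ∧ (F ∨ x0))
  →2  (T ∨ (F ∨ F)) ∧ (x0 ∧ (F ∨ x0))
  →3  T ∧ (x0 ∧ (F ∨ x0))
  →4  x0 ∧ (F ∨ x0)
  →5  x0 ∧ x0

Answer: NO — after 5 steps the term is x0 ∧ x0, not yet normal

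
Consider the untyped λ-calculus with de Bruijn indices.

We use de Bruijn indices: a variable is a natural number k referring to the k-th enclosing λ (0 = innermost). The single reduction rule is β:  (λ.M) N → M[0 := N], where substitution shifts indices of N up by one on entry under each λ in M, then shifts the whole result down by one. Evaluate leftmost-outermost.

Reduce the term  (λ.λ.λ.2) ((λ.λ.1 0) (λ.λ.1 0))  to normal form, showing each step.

Answer: normal form = λ.λ.λ.λ.1 0  (in 3 steps)

Working:
  start: (λ.λ.λ.2) ((λ.λ.1 0) (λ.λ.1 0))
  →1  λ.λ.(λ.λ.1 0) (λ.λ.1 0)
  →2  λ.λ.λ.(λ.λ.1 0) 0
  →3  λ.λ.λ.λ.1 0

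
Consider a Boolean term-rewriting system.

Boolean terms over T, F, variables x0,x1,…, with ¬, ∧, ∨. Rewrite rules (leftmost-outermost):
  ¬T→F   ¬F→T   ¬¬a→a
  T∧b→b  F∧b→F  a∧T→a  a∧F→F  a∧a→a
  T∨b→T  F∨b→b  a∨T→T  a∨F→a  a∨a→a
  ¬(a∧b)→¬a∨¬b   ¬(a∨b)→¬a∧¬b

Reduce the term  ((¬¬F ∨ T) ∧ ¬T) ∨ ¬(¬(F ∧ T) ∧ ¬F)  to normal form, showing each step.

Answer: normal form = F  (in 9 steps)

Derivation:
  start: ((¬¬F ∨ T) ∧ ¬T) ∨ ¬(¬(F ∧ T) ∧ ¬F)
  step 1: (T ∧ ¬T) ∨ ¬(¬(F ∧ T) ∧ ¬F)
  step 2: ¬T ∨ ¬(¬(F ∧ T) ∧ ¬F)
  step 3: F ∨ ¬(¬(F ∧ T) ∧ ¬F)
  step 4: ¬(¬(F ∧ T) ∧ ¬F)
  step 5: ¬¬(F ∧ T) ∨ ¬¬F
  step 6: (F ∧ T) ∨ ¬¬F
  step 7: F ∨ ¬¬F
  step 8: ¬¬F
  step 9: F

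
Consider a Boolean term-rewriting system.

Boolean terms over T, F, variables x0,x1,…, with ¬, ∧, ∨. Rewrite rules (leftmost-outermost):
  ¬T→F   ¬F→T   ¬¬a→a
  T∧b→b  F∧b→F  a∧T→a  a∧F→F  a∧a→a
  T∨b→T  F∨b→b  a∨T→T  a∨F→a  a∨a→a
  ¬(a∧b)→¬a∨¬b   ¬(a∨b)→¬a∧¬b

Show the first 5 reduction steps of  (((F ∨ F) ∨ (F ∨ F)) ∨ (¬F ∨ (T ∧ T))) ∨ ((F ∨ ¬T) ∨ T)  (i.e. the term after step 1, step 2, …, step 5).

  start: (((F ∨ F) ∨ (F ∨ F)) ∨ (¬F ∨ (T ∧ T))) ∨ ((F ∨ ¬T) ∨ T)
  [1] ((F ∨ F) ∨ (¬F ∨ (T ∧ T))) ∨ ((F ∨ ¬T) ∨ T)
  [2] (F ∨ (¬F ∨ (T ∧ T))) ∨ ((F ∨ ¬T) ∨ T)
  [3] (¬F ∨ (T ∧ T)) ∨ ((F ∨ ¬T) ∨ T)
  [4] (T ∨ (T ∧ T)) ∨ ((F ∨ ¬T) ∨ T)
  [5] T ∨ ((F ∨ ¬T) ∨ T)

Answer: after 5 steps: T ∨ ((F ∨ ¬T) ∨ T)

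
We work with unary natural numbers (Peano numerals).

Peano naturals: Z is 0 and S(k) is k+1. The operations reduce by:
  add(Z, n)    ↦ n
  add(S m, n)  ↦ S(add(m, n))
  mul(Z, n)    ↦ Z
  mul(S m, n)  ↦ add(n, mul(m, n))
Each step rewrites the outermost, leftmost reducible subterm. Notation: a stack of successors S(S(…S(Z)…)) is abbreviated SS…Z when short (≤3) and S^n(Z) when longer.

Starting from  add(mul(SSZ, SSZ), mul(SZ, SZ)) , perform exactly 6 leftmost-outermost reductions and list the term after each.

Answer: after 6 steps: S(S(add(mul(SZ, SSZ), mul(SZ, SZ))))

Derivation:
  start: add(mul(SSZ, SSZ), mul(SZ, SZ))
  [1] add(add(SSZ, mul(SZ, SSZ)), mul(SZ, SZ))
  [2] add(S(add(SZ, mul(SZ, SSZ))), mul(SZ, SZ))
  [3] S(add(add(SZ, mul(SZ, SSZ)), mul(SZ, SZ)))
  [4] S(add(S(add(Z, mul(SZ, SSZ))), mul(SZ, SZ)))
  [5] S(S(add(add(Z, mul(SZ, SSZ)), mul(SZ, SZ))))
  [6] S(S(add(mul(SZ, SSZ), mul(SZ, SZ))))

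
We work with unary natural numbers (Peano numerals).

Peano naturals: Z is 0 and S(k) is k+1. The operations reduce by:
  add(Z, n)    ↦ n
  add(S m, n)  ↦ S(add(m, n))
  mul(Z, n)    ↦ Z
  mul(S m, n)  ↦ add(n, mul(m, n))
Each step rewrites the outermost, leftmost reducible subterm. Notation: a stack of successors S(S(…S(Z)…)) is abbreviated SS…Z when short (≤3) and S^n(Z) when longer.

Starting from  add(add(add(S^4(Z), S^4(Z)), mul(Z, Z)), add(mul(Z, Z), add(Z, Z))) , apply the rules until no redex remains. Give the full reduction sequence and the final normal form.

  start: add(add(add(S^4(Z), S^4(Z)), mul(Z, Z)), add(mul(Z, Z), add(Z, Z)))
  [1] add(add(S(add(SSSZ, S^4(Z))), mul(Z, Z)), add(mul(Z, Z), add(Z, Z)))
  [2] add(S(add(add(SSSZ, S^4(Z)), mul(Z, Z))), add(mul(Z, Z), add(Z, Z)))
  [3] S(add(add(add(SSSZ, S^4(Z)), mul(Z, Z)), add(mul(Z, Z), add(Z, Z))))
  [4] S(add(add(S(add(SSZ, S^4(Z))), mul(Z, Z)), add(mul(Z, Z), add(Z, Z))))
  [5] S(add(S(add(add(SSZ, S^4(Z)), mul(Z, Z))), add(mul(Z, Z), add(Z, Z))))
  [6] S(S(add(add(add(SSZ, S^4(Z)), mul(Z, Z)), add(mul(Z, Z), add(Z, Z)))))
  [7] S(S(add(add(S(add(SZ, S^4(Z))), mul(Z, Z)), add(mul(Z, Z), add(Z, Z)))))
  [8] S(S(add(S(add(add(SZ, S^4(Z)), mul(Z, Z))), add(mul(Z, Z), add(Z, Z)))))
  [9] S(S(S(add(add(add(SZ, S^4(Z)), mul(Z, Z)), add(mul(Z, Z), add(Z, Z))))))
  [10] S(S(S(add(add(S(add(Z, S^4(Z))), mul(Z, Z)), add(mul(Z, Z), add(Z, Z))))))
  [11] S(S(S(add(S(add(add(Z, S^4(Z)), mul(Z, Z))), add(mul(Z, Z), add(Z, Z))))))
  [12] S(S(S(S(add(add(add(Z, S^4(Z)), mul(Z, Z)), add(mul(Z, Z), add(Z, Z)))))))
  [13] S(S(S(S(add(add(S^4(Z), mul(Z, Z)), add(mul(Z, Z), add(Z, Z)))))))
  [14] S(S(S(S(add(S(add(SSSZ, mul(Z, Z))), add(mul(Z, Z), add(Z, Z)))))))
  [15] S(S(S(S(S(add(add(SSSZ, mul(Z, Z)), add(mul(Z, Z), add(Z, Z))))))))
  [16] S(S(S(S(S(add(S(add(SSZ, mul(Z, Z))), add(mul(Z, Z), add(Z, Z))))))))
  [17] S(S(S(S(S(S(add(add(SSZ, mul(Z, Z)), add(mul(Z, Z), add(Z, Z)))))))))
  [18] S(S(S(S(S(S(add(S(add(SZ, mul(Z, Z))), add(mul(Z, Z), add(Z, Z)))))))))
  [19] S(S(S(S(S(S(S(add(add(SZ, mul(Z, Z)), add(mul(Z, Z), add(Z, Z))))))))))
  [20] S(S(S(S(S(S(S(add(S(add(Z, mul(Z, Z))), add(mul(Z, Z), add(Z, Z))))))))))
  [21] S(S(S(S(S(S(S(S(add(add(Z, mul(Z, Z)), add(mul(Z, Z), add(Z, Z)))))))))))
  [22] S(S(S(S(S(S(S(S(add(mul(Z, Z), add(mul(Z, Z), add(Z, Z)))))))))))
  [23] S(S(S(S(S(S(S(S(add(Z, add(mul(Z, Z), add(Z, Z)))))))))))
  [24] S(S(S(S(S(S(S(S(add(mul(Z, Z), add(Z, Z))))))))))
  [25] S(S(S(S(S(S(S(S(add(Z, add(Z, Z))))))))))
  [26] S(S(S(S(S(S(S(S(add(Z, Z)))))))))
  [27] S^8(Z)

Answer: normal form = S^8(Z)  (in 27 steps)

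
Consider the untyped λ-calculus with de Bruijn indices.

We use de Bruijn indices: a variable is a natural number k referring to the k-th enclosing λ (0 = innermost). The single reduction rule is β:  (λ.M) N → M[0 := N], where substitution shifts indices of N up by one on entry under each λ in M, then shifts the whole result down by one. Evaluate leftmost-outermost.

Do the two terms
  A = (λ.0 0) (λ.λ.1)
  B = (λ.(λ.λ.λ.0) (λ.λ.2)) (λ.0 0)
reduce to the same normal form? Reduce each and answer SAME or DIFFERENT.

Answer: DIFFERENT — A ⇓ λ.λ.λ.1, B ⇓ λ.λ.0

Reduction:
Term A:
  start: (λ.0 0) (λ.λ.1)
  [1] (λ.λ.1) (λ.λ.1)
  [2] λ.λ.λ.1

Term B:
  start: (λ.(λ.λ.λ.0) (λ.λ.2)) (λ.0 0)
  [1] (λ.λ.λ.0) (λ.λ.λ.0 0)
  [2] λ.λ.0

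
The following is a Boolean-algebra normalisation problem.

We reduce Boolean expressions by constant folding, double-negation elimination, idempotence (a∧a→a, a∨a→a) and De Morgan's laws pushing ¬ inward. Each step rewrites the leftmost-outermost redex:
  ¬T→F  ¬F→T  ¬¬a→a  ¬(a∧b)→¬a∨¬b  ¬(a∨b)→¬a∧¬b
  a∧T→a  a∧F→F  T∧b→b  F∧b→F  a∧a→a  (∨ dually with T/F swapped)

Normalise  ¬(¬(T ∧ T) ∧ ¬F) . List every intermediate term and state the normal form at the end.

  start: ¬(¬(T ∧ T) ∧ ¬F)
  step 1: ¬¬(T ∧ T) ∨ ¬¬F
  step 2: (T ∧ T) ∨ ¬¬F
  step 3: T ∨ ¬¬F
  step 4: T

Answer: normal form = T  (in 4 steps)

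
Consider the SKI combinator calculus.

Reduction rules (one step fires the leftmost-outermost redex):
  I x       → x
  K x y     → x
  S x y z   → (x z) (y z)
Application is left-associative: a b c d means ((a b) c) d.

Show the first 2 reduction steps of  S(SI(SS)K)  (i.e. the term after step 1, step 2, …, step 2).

Answer: after 2 steps: S(K(SSK))

Derivation:
  start: S(SI(SS)K)
  step 1: S(IK(SSK))
  step 2: S(K(SSK))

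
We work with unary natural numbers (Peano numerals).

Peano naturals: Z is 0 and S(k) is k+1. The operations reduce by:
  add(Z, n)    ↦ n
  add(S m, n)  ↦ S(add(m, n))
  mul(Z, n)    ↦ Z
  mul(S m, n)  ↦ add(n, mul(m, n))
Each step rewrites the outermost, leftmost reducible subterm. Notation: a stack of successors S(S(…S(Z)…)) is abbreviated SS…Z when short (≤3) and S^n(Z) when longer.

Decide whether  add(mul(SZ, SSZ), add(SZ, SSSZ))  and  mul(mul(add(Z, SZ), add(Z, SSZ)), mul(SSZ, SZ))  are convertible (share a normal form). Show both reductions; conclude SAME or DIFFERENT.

Term A:
  start: add(mul(SZ, SSZ), add(SZ, SSSZ))
  step 1: add(add(SSZ, mul(Z, SSZ)), add(SZ, SSSZ))
  step 2: add(S(add(SZ, mul(Z, SSZ))), add(SZ, SSSZ))
  step 3: S(add(add(SZ, mul(Z, SSZ)), add(SZ, SSSZ)))
  step 4: S(add(S(add(Z, mul(Z, SSZ))), add(SZ, SSSZ)))
  step 5: S(S(add(add(Z, mul(Z, SSZ)), add(SZ, SSSZ))))
  step 6: S(S(add(mul(Z, SSZ), add(SZ, SSSZ))))
  step 7: S(S(add(Z, add(SZ, SSSZ))))
  step 8: S(S(add(SZ, SSSZ)))
  step 9: S(S(S(add(Z, SSSZ))))
  step 10: S^6(Z)

Term B:
  start: mul(mul(add(Z, SZ), add(Z, SSZ)), mul(SSZ, SZ))
  step 1: mul(mul(SZ, add(Z, SSZ)), mul(SSZ, SZ))
  step 2: mul(add(add(Z, SSZ), mul(Z, add(Z, SSZ))), mul(SSZ, SZ))
  step 3: mul(add(SSZ, mul(Z, add(Z, SSZ))), mul(SSZ, SZ))
  step 4: mul(S(add(SZ, mul(Z, add(Z, SSZ)))), mul(SSZ, SZ))
  step 5: add(mul(SSZ, SZ), mul(add(SZ, mul(Z, add(Z, SSZ))), mul(SSZ, SZ)))
  step 6: add(add(SZ, mul(SZ, SZ)), mul(add(SZ, mul(Z, add(Z, SSZ))), mul(SSZ, SZ)))
  step 7: add(S(add(Z, mul(SZ, SZ))), mul(add(SZ, mul(Z, add(Z, SSZ))), mul(SSZ, SZ)))
  step 8: S(add(add(Z, mul(SZ, SZ)), mul(add(SZ, mul(Z, add(Z, SSZ))), mul(SSZ, SZ))))
  step 9: S(add(mul(SZ, SZ), mul(add(SZ, mul(Z, add(Z, SSZ))), mul(SSZ, SZ))))
  step 10: S(add(add(SZ, mul(Z, SZ)), mul(add(SZ, mul(Z, add(Z, SSZ))), mul(SSZ, SZ))))
  step 11: S(add(S(add(Z, mul(Z, SZ))), mul(add(SZ, mul(Z, add(Z, SSZ))), mul(SSZ, SZ))))
  step 12: S(S(add(add(Z, mul(Z, SZ)), mul(add(SZ, mul(Z, add(Z, SSZ))), mul(SSZ, SZ)))))
  step 13: S(S(add(mul(Z, SZ), mul(add(SZ, mul(Z, add(Z, SSZ))), mul(SSZ, SZ)))))
  step 14: S(S(add(Z, mul(add(SZ, mul(Z, add(Z, SSZ))), mul(SSZ, SZ)))))
  step 15: S(S(mul(add(SZ, mul(Z, add(Z, SSZ))), mul(SSZ, SZ))))
  step 16: S(S(mul(S(add(Z, mul(Z, add(Z, SSZ)))), mul(SSZ, SZ))))
  step 17: S(S(add(mul(SSZ, SZ), mul(add(Z, mul(Z, add(Z, SSZ))), mul(SSZ, SZ)))))
  step 18: S(S(add(add(SZ, mul(SZ, SZ)), mul(add(Z, mul(Z, add(Z, SSZ))), mul(SSZ, SZ)))))
  step 19: S(S(add(S(add(Z, mul(SZ, SZ))), mul(add(Z, mul(Z, add(Z, SSZ))), mul(SSZ, SZ)))))
  step 20: S(S(S(add(add(Z, mul(SZ, SZ)), mul(add(Z, mul(Z, add(Z, SSZ))), mul(SSZ, SZ))))))
  step 21: S(S(S(add(mul(SZ, SZ), mul(add(Z, mul(Z, add(Z, SSZ))), mul(SSZ, SZ))))))
  step 22: S(S(S(add(add(SZ, mul(Z, SZ)), mul(add(Z, mul(Z, add(Z, SSZ))), mul(SSZ, SZ))))))
  step 23: S(S(S(add(S(add(Z, mul(Z, SZ))), mul(add(Z, mul(Z, add(Z, SSZ))), mul(SSZ, SZ))))))
  step 24: S(S(S(S(add(add(Z, mul(Z, SZ)), mul(add(Z, mul(Z, add(Z, SSZ))), mul(SSZ, SZ)))))))
  step 25: S(S(S(S(add(mul(Z, SZ), mul(add(Z, mul(Z, add(Z, SSZ))), mul(SSZ, SZ)))))))
  step 26: S(S(S(S(add(Z, mul(add(Z, mul(Z, add(Z, SSZ))), mul(SSZ, SZ)))))))
  step 27: S(S(S(S(mul(add(Z, mul(Z, add(Z, SSZ))), mul(SSZ, SZ))))))
  step 28: S(S(S(S(mul(mul(Z, add(Z, SSZ)), mul(SSZ, SZ))))))
  step 29: S(S(S(S(mul(Z, mul(SSZ, SZ))))))
  step 30: S^4(Z)

Answer: DIFFERENT — A ⇓ S^6(Z), B ⇓ S^4(Z)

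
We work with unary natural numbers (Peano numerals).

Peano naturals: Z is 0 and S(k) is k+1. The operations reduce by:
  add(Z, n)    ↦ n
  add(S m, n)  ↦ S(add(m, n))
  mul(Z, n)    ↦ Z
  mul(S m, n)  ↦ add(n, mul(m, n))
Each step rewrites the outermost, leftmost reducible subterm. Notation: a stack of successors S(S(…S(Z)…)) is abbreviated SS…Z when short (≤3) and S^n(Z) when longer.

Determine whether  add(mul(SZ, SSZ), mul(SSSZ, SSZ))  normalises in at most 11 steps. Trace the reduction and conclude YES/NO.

Answer: NO — after 11 steps the term is S(S(S(S(add(Z, mul(SSZ, SSZ)))))), not yet normal

Reduction:
  start: add(mul(SZ, SSZ), mul(SSSZ, SSZ))
  step 1: add(add(SSZ, mul(Z, SSZ)), mul(SSSZ, SSZ))
  step 2: add(S(add(SZ, mul(Z, SSZ))), mul(SSSZ, SSZ))
  step 3: S(add(add(SZ, mul(Z, SSZ)), mul(SSSZ, SSZ)))
  step 4: S(add(S(add(Z, mul(Z, SSZ))), mul(SSSZ, SSZ)))
  step 5: S(S(add(add(Z, mul(Z, SSZ)), mul(SSSZ, SSZ))))
  step 6: S(S(add(mul(Z, SSZ), mul(SSSZ, SSZ))))
  step 7: S(S(add(Z, mul(SSSZ, SSZ))))
  step 8: S(S(mul(SSSZ, SSZ)))
  step 9: S(S(add(SSZ, mul(SSZ, SSZ))))
  step 10: S(S(S(add(SZ, mul(SSZ, SSZ)))))
  step 11: S(S(S(S(add(Z, mul(SSZ, SSZ))))))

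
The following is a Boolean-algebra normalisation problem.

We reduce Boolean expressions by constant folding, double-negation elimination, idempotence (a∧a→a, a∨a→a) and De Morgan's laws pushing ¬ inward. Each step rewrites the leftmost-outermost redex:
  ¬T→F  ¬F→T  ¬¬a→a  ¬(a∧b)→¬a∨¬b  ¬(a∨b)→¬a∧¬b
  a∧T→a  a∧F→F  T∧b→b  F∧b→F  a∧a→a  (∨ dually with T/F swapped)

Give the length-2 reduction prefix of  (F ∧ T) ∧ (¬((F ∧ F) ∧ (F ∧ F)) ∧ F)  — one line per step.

  start: (F ∧ T) ∧ (¬((F ∧ F) ∧ (F ∧ F)) ∧ F)
  step 1: F ∧ (¬((F ∧ F) ∧ (F ∧ F)) ∧ F)
  step 2: F

Answer: after 2 steps: F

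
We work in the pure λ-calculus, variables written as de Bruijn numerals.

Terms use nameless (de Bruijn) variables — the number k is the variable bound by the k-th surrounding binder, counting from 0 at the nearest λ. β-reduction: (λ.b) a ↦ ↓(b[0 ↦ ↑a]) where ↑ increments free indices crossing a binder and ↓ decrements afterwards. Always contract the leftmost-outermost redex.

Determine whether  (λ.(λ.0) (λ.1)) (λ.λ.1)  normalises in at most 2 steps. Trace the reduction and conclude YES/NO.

Answer: YES — reaches normal form λ.λ.λ.1 in 2 ≤ 2 steps

Reduction:
  start: (λ.(λ.0) (λ.1)) (λ.λ.1)
  →1  (λ.0) (λ.λ.λ.1)
  →2  λ.λ.λ.1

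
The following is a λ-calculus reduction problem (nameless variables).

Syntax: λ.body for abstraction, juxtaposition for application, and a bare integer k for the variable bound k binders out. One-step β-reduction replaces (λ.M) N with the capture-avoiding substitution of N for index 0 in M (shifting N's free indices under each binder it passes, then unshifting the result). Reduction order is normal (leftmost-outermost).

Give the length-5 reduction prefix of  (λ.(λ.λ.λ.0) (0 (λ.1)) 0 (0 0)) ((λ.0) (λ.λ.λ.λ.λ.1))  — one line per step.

Answer: after 5 steps: (λ.λ.λ.λ.λ.1) ((λ.0) (λ.λ.λ.λ.λ.1))

Working:
  start: (λ.(λ.λ.λ.0) (0 (λ.1)) 0 (0 0)) ((λ.0) (λ.λ.λ.λ.λ.1))
  [1] (λ.λ.λ.0) ((λ.0) (λ.λ.λ.λ.λ.1) (λ.(λ.0) (λ.λ.λ.λ.λ.1))) ((λ.0) (λ.λ.λ.λ.λ.1)) ((λ.0) (λ.λ.λ.λ.λ.1) ((λ.0) (λ.λ.λ.λ.λ.1)))
  [2] (λ.λ.0) ((λ.0) (λ.λ.λ.λ.λ.1)) ((λ.0) (λ.λ.λ.λ.λ.1) ((λ.0) (λ.λ.λ.λ.λ.1)))
  [3] (λ.0) ((λ.0) (λ.λ.λ.λ.λ.1) ((λ.0) (λ.λ.λ.λ.λ.1)))
  [4] (λ.0) (λ.λ.λ.λ.λ.1) ((λ.0) (λ.λ.λ.λ.λ.1))
  [5] (λ.λ.λ.λ.λ.1) ((λ.0) (λ.λ.λ.λ.λ.1))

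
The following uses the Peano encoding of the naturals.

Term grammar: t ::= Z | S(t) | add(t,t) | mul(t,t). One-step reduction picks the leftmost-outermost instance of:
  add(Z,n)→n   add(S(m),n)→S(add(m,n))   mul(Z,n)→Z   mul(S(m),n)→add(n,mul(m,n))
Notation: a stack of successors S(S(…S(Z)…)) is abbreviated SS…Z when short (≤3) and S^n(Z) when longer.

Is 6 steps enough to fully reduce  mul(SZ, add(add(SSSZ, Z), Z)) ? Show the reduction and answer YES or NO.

  start: mul(SZ, add(add(SSSZ, Z), Z))
  step 1: add(add(add(SSSZ, Z), Z), mul(Z, add(add(SSSZ, Z), Z)))
  step 2: add(add(S(add(SSZ, Z)), Z), mul(Z, add(add(SSSZ, Z), Z)))
  step 3: add(S(add(add(SSZ, Z), Z)), mul(Z, add(add(SSSZ, Z), Z)))
  step 4: S(add(add(add(SSZ, Z), Z), mul(Z, add(add(SSSZ, Z), Z))))
  step 5: S(add(add(S(add(SZ, Z)), Z), mul(Z, add(add(SSSZ, Z), Z))))
  step 6: S(add(S(add(add(SZ, Z), Z)), mul(Z, add(add(SSSZ, Z), Z))))

Answer: NO — after 6 steps the term is S(add(S(add(add(SZ, Z), Z)), mul(Z, add(add(SSSZ, Z), Z)))), not yet normal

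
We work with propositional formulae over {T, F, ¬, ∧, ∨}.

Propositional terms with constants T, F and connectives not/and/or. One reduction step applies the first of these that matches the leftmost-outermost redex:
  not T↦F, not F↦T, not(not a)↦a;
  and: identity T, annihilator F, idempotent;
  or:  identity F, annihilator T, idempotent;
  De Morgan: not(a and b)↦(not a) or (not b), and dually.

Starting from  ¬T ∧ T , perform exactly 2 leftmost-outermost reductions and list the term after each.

Answer: after 2 steps: F

Reduction:
  start: ¬T ∧ T
  [1] ¬T
  [2] F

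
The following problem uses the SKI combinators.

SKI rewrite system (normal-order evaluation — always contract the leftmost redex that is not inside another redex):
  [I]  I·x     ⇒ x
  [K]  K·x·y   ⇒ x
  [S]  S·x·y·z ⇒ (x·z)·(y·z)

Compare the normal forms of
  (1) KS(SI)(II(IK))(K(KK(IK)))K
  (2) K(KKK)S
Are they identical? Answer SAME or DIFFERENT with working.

Term A:
  start: KS(SI)(II(IK))(K(KK(IK)))K
  step 1: S(II(IK))(K(KK(IK)))K
  step 2: II(IK)K(K(KK(IK))K)
  step 3: I(IK)K(K(KK(IK))K)
  step 4: IKK(K(KK(IK))K)
  step 5: KK(K(KK(IK))K)
  step 6: K

Term B:
  start: K(KKK)S
  step 1: KKK
  step 2: K

Answer: SAME — A ⇓ K, B ⇓ K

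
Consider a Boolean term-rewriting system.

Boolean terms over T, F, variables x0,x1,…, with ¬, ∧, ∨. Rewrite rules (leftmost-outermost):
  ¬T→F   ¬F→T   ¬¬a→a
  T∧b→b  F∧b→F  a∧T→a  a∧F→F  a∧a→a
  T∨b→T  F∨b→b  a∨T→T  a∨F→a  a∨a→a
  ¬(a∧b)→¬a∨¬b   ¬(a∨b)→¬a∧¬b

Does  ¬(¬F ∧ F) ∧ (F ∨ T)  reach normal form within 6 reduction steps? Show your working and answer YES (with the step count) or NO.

Answer: YES — reaches normal form T in 6 ≤ 6 steps

Derivation:
  start: ¬(¬F ∧ F) ∧ (F ∨ T)
  step 1: (¬¬F ∨ ¬F) ∧ (F ∨ T)
  step 2: (F ∨ ¬F) ∧ (F ∨ T)
  step 3: ¬F ∧ (F ∨ T)
  step 4: T ∧ (F ∨ T)
  step 5: F ∨ T
  step 6: T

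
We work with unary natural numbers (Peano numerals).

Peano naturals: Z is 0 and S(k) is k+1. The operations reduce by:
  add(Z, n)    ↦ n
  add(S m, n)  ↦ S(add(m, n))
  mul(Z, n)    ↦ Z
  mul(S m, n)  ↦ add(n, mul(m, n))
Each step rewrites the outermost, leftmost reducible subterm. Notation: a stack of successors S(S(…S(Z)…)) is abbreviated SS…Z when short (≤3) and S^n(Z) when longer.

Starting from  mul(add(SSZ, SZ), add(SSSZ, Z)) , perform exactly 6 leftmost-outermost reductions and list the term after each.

Answer: after 6 steps: S(S(add(add(SZ, Z), mul(add(SZ, SZ), add(SSSZ, Z)))))

Reduction:
  start: mul(add(SSZ, SZ), add(SSSZ, Z))
  →1  mul(S(add(SZ, SZ)), add(SSSZ, Z))
  →2  add(add(SSSZ, Z), mul(add(SZ, SZ), add(SSSZ, Z)))
  →3  add(S(add(SSZ, Z)), mul(add(SZ, SZ), add(SSSZ, Z)))
  →4  S(add(add(SSZ, Z), mul(add(SZ, SZ), add(SSSZ, Z))))
  →5  S(add(S(add(SZ, Z)), mul(add(SZ, SZ), add(SSSZ, Z))))
  →6  S(S(add(add(SZ, Z), mul(add(SZ, SZ), add(SSSZ, Z)))))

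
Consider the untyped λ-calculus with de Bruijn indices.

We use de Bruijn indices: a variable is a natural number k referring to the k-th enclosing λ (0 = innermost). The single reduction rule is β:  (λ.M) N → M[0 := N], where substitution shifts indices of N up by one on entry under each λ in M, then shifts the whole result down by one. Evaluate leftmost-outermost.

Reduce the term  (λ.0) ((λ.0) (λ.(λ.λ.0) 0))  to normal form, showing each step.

Answer: normal form = λ.λ.0  (in 3 steps)

Working:
  start: (λ.0) ((λ.0) (λ.(λ.λ.0) 0))
  →1  (λ.0) (λ.(λ.λ.0) 0)
  →2  λ.(λ.λ.0) 0
  →3  λ.λ.0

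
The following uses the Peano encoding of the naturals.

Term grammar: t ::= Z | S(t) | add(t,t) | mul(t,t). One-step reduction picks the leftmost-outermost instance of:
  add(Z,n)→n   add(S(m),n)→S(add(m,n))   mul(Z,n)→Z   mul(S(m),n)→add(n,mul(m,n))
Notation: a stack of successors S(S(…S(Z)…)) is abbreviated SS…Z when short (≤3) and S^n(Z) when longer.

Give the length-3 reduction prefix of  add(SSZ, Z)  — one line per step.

  start: add(SSZ, Z)
  step 1: S(add(SZ, Z))
  step 2: S(S(add(Z, Z)))
  step 3: SSZ

Answer: after 3 steps: SSZ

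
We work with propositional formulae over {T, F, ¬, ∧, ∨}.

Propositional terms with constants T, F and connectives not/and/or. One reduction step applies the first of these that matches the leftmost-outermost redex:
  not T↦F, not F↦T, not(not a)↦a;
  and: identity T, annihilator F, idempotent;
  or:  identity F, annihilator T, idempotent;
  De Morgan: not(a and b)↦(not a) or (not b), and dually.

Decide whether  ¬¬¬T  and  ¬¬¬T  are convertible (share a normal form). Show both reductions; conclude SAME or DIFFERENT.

Answer: SAME — A ⇓ F, B ⇓ F

Derivation:
Term A:
  start: ¬¬¬T
  step 1: ¬T
  step 2: F

Term B:
  start: ¬¬¬T
  step 1: ¬T
  step 2: F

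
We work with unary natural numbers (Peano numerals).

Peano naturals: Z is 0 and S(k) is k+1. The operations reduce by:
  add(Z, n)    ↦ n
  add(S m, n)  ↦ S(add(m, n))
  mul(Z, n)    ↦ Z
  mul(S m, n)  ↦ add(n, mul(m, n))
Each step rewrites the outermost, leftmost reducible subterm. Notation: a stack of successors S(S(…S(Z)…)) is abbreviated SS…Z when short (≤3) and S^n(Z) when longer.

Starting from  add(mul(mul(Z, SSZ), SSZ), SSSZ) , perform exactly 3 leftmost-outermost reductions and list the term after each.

Answer: after 3 steps: SSSZ

Working:
  start: add(mul(mul(Z, SSZ), SSZ), SSSZ)
  →1  add(mul(Z, SSZ), SSSZ)
  →2  add(Z, SSSZ)
  →3  SSSZ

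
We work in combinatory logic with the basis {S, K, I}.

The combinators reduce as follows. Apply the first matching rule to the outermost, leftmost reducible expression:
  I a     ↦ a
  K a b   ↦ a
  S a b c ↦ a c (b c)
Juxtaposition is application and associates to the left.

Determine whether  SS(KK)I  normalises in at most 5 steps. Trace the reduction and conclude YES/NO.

  start: SS(KK)I
  →1  SI(KKI)
  →2  SIK

Answer: YES — reaches normal form SIK in 2 ≤ 5 steps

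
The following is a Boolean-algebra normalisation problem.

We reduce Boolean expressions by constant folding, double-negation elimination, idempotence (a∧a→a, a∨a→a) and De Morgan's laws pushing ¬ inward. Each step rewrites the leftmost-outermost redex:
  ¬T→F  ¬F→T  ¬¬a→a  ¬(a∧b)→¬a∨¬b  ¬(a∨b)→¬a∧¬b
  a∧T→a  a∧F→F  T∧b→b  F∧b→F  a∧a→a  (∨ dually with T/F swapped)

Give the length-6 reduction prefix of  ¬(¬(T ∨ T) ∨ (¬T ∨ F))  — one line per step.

  start: ¬(¬(T ∨ T) ∨ (¬T ∨ F))
  →1  ¬¬(T ∨ T) ∧ ¬(¬T ∨ F)
  →2  (T ∨ T) ∧ ¬(¬T ∨ F)
  →3  T ∧ ¬(¬T ∨ F)
  →4  ¬(¬T ∨ F)
  →5  ¬¬T ∧ ¬F
  →6  T ∧ ¬F

Answer: after 6 steps: T ∧ ¬F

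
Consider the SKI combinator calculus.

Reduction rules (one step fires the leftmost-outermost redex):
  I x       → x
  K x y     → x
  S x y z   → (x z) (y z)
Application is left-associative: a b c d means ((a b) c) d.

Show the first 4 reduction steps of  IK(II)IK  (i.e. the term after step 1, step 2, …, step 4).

  start: IK(II)IK
  →1  K(II)IK
  →2  IIK
  →3  IK
  →4  K

Answer: after 4 steps: K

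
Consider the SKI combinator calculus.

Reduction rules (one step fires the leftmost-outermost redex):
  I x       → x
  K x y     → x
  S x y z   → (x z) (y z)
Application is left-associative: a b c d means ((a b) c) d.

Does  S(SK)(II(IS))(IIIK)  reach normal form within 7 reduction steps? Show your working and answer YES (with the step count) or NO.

Answer: NO — after 7 steps the term is S(IIK), not yet normal

Working:
  start: S(SK)(II(IS))(IIIK)
  [1] SK(IIIK)(II(IS)(IIIK))
  [2] K(II(IS)(IIIK))(IIIK(II(IS)(IIIK)))
  [3] II(IS)(IIIK)
  [4] I(IS)(IIIK)
  [5] IS(IIIK)
  [6] S(IIIK)
  [7] S(IIK)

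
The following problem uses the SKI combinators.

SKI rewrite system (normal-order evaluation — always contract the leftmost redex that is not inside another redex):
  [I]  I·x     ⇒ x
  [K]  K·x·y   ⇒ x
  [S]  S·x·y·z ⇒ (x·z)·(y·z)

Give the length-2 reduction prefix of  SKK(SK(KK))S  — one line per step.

Answer: after 2 steps: SK(KK)S

Working:
  start: SKK(SK(KK))S
  [1] K(SK(KK))(K(SK(KK)))S
  [2] SK(KK)S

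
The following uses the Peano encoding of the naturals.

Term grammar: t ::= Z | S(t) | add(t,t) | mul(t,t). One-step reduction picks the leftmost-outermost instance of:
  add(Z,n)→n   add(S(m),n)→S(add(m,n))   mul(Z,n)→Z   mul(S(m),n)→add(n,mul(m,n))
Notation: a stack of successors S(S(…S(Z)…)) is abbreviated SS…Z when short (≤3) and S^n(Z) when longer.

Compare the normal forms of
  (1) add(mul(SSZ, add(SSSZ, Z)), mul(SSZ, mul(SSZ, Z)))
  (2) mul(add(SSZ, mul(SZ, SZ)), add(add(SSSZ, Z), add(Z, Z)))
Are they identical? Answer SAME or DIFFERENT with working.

Answer: DIFFERENT — A ⇓ S^6(Z), B ⇓ S^9(Z)

Working:
Term A:
  start: add(mul(SSZ, add(SSSZ, Z)), mul(SSZ, mul(SSZ, Z)))
  [1] add(add(add(SSSZ, Z), mul(SZ, add(SSSZ, Z))), mul(SSZ, mul(SSZ, Z)))
  [2] add(add(S(add(SSZ, Z)), mul(SZ, add(SSSZ, Z))), mul(SSZ, mul(SSZ, Z)))
  [3] add(S(add(add(SSZ, Z), mul(SZ, add(SSSZ, Z)))), mul(SSZ, mul(SSZ, Z)))
  [4] S(add(add(add(SSZ, Z), mul(SZ, add(SSSZ, Z))), mul(SSZ, mul(SSZ, Z))))
  [5] S(add(add(S(add(SZ, Z)), mul(SZ, add(SSSZ, Z))), mul(SSZ, mul(SSZ, Z))))
  [6] S(add(S(add(add(SZ, Z), mul(SZ, add(SSSZ, Z)))), mul(SSZ, mul(SSZ, Z))))
  [7] S(S(add(add(add(SZ, Z), mul(SZ, add(SSSZ, Z))), mul(SSZ, mul(SSZ, Z)))))
  [8] S(S(add(add(S(add(Z, Z)), mul(SZ, add(SSSZ, Z))), mul(SSZ, mul(SSZ, Z)))))
  [9] S(S(add(S(add(add(Z, Z), mul(SZ, add(SSSZ, Z)))), mul(SSZ, mul(SSZ, Z)))))
  [10] S(S(S(add(add(add(Z, Z), mul(SZ, add(SSSZ, Z))), mul(SSZ, mul(SSZ, Z))))))
  [11] S(S(S(add(add(Z, mul(SZ, add(SSSZ, Z))), mul(SSZ, mul(SSZ, Z))))))
  [12] S(S(S(add(mul(SZ, add(SSSZ, Z)), mul(SSZ, mul(SSZ, Z))))))
  [13] S(S(S(add(add(add(SSSZ, Z), mul(Z, add(SSSZ, Z))), mul(SSZ, mul(SSZ, Z))))))
  [14] S(S(S(add(add(S(add(SSZ, Z)), mul(Z, add(SSSZ, Z))), mul(SSZ, mul(SSZ, Z))))))
  [15] S(S(S(add(S(add(add(SSZ, Z), mul(Z, add(SSSZ, Z)))), mul(SSZ, mul(SSZ, Z))))))
  [16] S(S(S(S(add(add(add(SSZ, Z), mul(Z, add(SSSZ, Z))), mul(SSZ, mul(SSZ, Z)))))))
  [17] S(S(S(S(add(add(S(add(SZ, Z)), mul(Z, add(SSSZ, Z))), mul(SSZ, mul(SSZ, Z)))))))
  [18] S(S(S(S(add(S(add(add(SZ, Z), mul(Z, add(SSSZ, Z)))), mul(SSZ, mul(SSZ, Z)))))))
  [19] S(S(S(S(S(add(add(add(SZ, Z), mul(Z, add(SSSZ, Z))), mul(SSZ, mul(SSZ, Z))))))))
  [20] S(S(S(S(S(add(add(S(add(Z, Z)), mul(Z, add(SSSZ, Z))), mul(SSZ, mul(SSZ, Z))))))))
  [21] S(S(S(S(S(add(S(add(add(Z, Z), mul(Z, add(SSSZ, Z)))), mul(SSZ, mul(SSZ, Z))))))))
  [22] S(S(S(S(S(S(add(add(add(Z, Z), mul(Z, add(SSSZ, Z))), mul(SSZ, mul(SSZ, Z)))))))))
  [23] S(S(S(S(S(S(add(add(Z, mul(Z, add(SSSZ, Z))), mul(SSZ, mul(SSZ, Z)))))))))
  [24] S(S(S(S(S(S(add(mul(Z, add(SSSZ, Z)), mul(SSZ, mul(SSZ, Z)))))))))
  [25] S(S(S(S(S(S(add(Z, mul(SSZ, mul(SSZ, Z)))))))))
  [26] S(S(S(S(S(S(mul(SSZ, mul(SSZ, Z))))))))
  [27] S(S(S(S(S(S(add(mul(SSZ, Z), mul(SZ, mul(SSZ, Z)))))))))
  [28] S(S(S(S(S(S(add(add(Z, mul(SZ, Z)), mul(SZ, mul(SSZ, Z)))))))))
  [29] S(S(S(S(S(S(add(mul(SZ, Z), mul(SZ, mul(SSZ, Z)))))))))
  [30] S(S(S(S(S(S(add(add(Z, mul(Z, Z)), mul(SZ, mul(SSZ, Z)))))))))
  [31] S(S(S(S(S(S(add(mul(Z, Z), mul(SZ, mul(SSZ, Z)))))))))
  [32] S(S(S(S(S(S(add(Z, mul(SZ, mul(SSZ, Z)))))))))
  [33] S(S(S(S(S(S(mul(SZ, mul(SSZ, Z))))))))
  [34] S(S(S(S(S(S(add(mul(SSZ, Z), mul(Z, mul(SSZ, Z)))))))))
  [35] S(S(S(S(S(S(add(add(Z, mul(SZ, Z)), mul(Z, mul(SSZ, Z)))))))))
  [36] S(S(S(S(S(S(add(mul(SZ, Z), mul(Z, mul(SSZ, Z)))))))))
  [37] S(S(S(S(S(S(add(add(Z, mul(Z, Z)), mul(Z, mul(SSZ, Z)))))))))
  [38] S(S(S(S(S(S(add(mul(Z, Z), mul(Z, mul(SSZ, Z)))))))))
  [39] S(S(S(S(S(S(add(Z, mul(Z, mul(SSZ, Z)))))))))
  [40] S(S(S(S(S(S(mul(Z, mul(SSZ, Z))))))))
  [41] S^6(Z)

Term B:
  start: mul(add(SSZ, mul(SZ, SZ)), add(add(SSSZ, Z), add(Z, Z)))
  [1] mul(S(add(SZ, mul(SZ, SZ))), add(add(SSSZ, Z), add(Z, Z)))
  [2] add(add(add(SSSZ, Z), add(Z, Z)), mul(add(SZ, mul(SZ, SZ)), add(add(SSSZ, Z), add(Z, Z))))
  [3] add(add(S(add(SSZ, Z)), add(Z, Z)), mul(add(SZ, mul(SZ, SZ)), add(add(SSSZ, Z), add(Z, Z))))
  [4] add(S(add(add(SSZ, Z), add(Z, Z))), mul(add(SZ, mul(SZ, SZ)), add(add(SSSZ, Z), add(Z, Z))))
  [5] S(add(add(add(SSZ, Z), add(Z, Z)), mul(add(SZ, mul(SZ, SZ)), add(add(SSSZ, Z), add(Z, Z)))))
  [6] S(add(add(S(add(SZ, Z)), add(Z, Z)), mul(add(SZ, mul(SZ, SZ)), add(add(SSSZ, Z), add(Z, Z)))))
  [7] S(add(S(add(add(SZ, Z), add(Z, Z))), mul(add(SZ, mul(SZ, SZ)), add(add(SSSZ, Z), add(Z, Z)))))
  [8] S(S(add(add(add(SZ, Z), add(Z, Z)), mul(add(SZ, mul(SZ, SZ)), add(add(SSSZ, Z), add(Z, Z))))))
  [9] S(S(add(add(S(add(Z, Z)), add(Z, Z)), mul(add(SZ, mul(SZ, SZ)), add(add(SSSZ, Z), add(Z, Z))))))
  [10] S(S(add(S(add(add(Z, Z), add(Z, Z))), mul(add(SZ, mul(SZ, SZ)), add(add(SSSZ, Z), add(Z, Z))))))
  [11] S(S(S(add(add(add(Z, Z), add(Z, Z)), mul(add(SZ, mul(SZ, SZ)), add(add(SSSZ, Z), add(Z, Z)))))))
  [12] S(S(S(add(add(Z, add(Z, Z)), mul(add(SZ, mul(SZ, SZ)), add(add(SSSZ, Z), add(Z, Z)))))))
  [13] S(S(S(add(add(Z, Z), mul(add(SZ, mul(SZ, SZ)), add(add(SSSZ, Z), add(Z, Z)))))))
  [14] S(S(S(add(Z, mul(add(SZ, mul(SZ, SZ)), add(add(SSSZ, Z), add(Z, Z)))))))
  [15] S(S(S(mul(add(SZ, mul(SZ, SZ)), add(add(SSSZ, Z), add(Z, Z))))))
  [16] S(S(S(mul(S(add(Z, mul(SZ, SZ))), add(add(SSSZ, Z), add(Z, Z))))))
  [17] S(S(S(add(add(add(SSSZ, Z), add(Z, Z)), mul(add(Z, mul(SZ, SZ)), add(add(SSSZ, Z), add(Z, Z)))))))
  [18] S(S(S(add(add(S(add(SSZ, Z)), add(Z, Z)), mul(add(Z, mul(SZ, SZ)), add(add(SSSZ, Z), add(Z, Z)))))))
  [19] S(S(S(add(S(add(add(SSZ, Z), add(Z, Z))), mul(add(Z, mul(SZ, SZ)), add(add(SSSZ, Z), add(Z, Z)))))))
  [20] S(S(S(S(add(add(add(SSZ, Z), add(Z, Z)), mul(add(Z, mul(SZ, SZ)), add(add(SSSZ, Z), add(Z, Z))))))))
  [21] S(S(S(S(add(add(S(add(SZ, Z)), add(Z, Z)), mul(add(Z, mul(SZ, SZ)), add(add(SSSZ, Z), add(Z, Z))))))))
  [22] S(S(S(S(add(S(add(add(SZ, Z), add(Z, Z))), mul(add(Z, mul(SZ, SZ)), add(add(SSSZ, Z), add(Z, Z))))))))
  [23] S(S(S(S(S(add(add(add(SZ, Z), add(Z, Z)), mul(add(Z, mul(SZ, SZ)), add(add(SSSZ, Z), add(Z, Z)))))))))
  [24] S(S(S(S(S(add(add(S(add(Z, Z)), add(Z, Z)), mul(add(Z, mul(SZ, SZ)), add(add(SSSZ, Z), add(Z, Z)))))))))
  [25] S(S(S(S(S(add(S(add(add(Z, Z), add(Z, Z))), mul(add(Z, mul(SZ, SZ)), add(add(SSSZ, Z), add(Z, Z)))))))))
  [26] S(S(S(S(S(S(add(add(add(Z, Z), add(Z, Z)), mul(add(Z, mul(SZ, SZ)), add(add(SSSZ, Z), add(Z, Z))))))))))
  [27] S(S(S(S(S(S(add(add(Z, add(Z, Z)), mul(add(Z, mul(SZ, SZ)), add(add(SSSZ, Z), add(Z, Z))))))))))
  [28] S(S(S(S(S(S(add(add(Z, Z), mul(add(Z, mul(SZ, SZ)), add(add(SSSZ, Z), add(Z, Z))))))))))
  [29] S(S(S(S(S(S(add(Z, mul(add(Z, mul(SZ, SZ)), add(add(SSSZ, Z), add(Z, Z))))))))))
  [30] S(S(S(S(S(S(mul(add(Z, mul(SZ, SZ)), add(add(SSSZ, Z), add(Z, Z)))))))))
  [31] S(S(S(S(S(S(mul(mul(SZ, SZ), add(add(SSSZ, Z), add(Z, Z)))))))))
  [32] S(S(S(S(S(S(mul(add(SZ, mul(Z, SZ)), add(add(SSSZ, Z), add(Z, Z)))))))))
  [33] S(S(S(S(S(S(mul(S(add(Z, mul(Z, SZ))), add(add(SSSZ, Z), add(Z, Z)))))))))
  [34] S(S(S(S(S(S(add(add(add(SSSZ, Z), add(Z, Z)), mul(add(Z, mul(Z, SZ)), add(add(SSSZ, Z), add(Z, Z))))))))))
  [35] S(S(S(S(S(S(add(add(S(add(SSZ, Z)), add(Z, Z)), mul(add(Z, mul(Z, SZ)), add(add(SSSZ, Z), add(Z, Z))))))))))
  [36] S(S(S(S(S(S(add(S(add(add(SSZ, Z), add(Z, Z))), mul(add(Z, mul(Z, SZ)), add(add(SSSZ, Z), add(Z, Z))))))))))
  [37] S(S(S(S(S(S(S(add(add(add(SSZ, Z), add(Z, Z)), mul(add(Z, mul(Z, SZ)), add(add(SSSZ, Z), add(Z, Z)))))))))))
  [38] S(S(S(S(S(S(S(add(add(S(add(SZ, Z)), add(Z, Z)), mul(add(Z, mul(Z, SZ)), add(add(SSSZ, Z), add(Z, Z)))))))))))
  [39] S(S(S(S(S(S(S(add(S(add(add(SZ, Z), add(Z, Z))), mul(add(Z, mul(Z, SZ)), add(add(SSSZ, Z), add(Z, Z)))))))))))
  [40] S(S(S(S(S(S(S(S(add(add(add(SZ, Z), add(Z, Z)), mul(add(Z, mul(Z, SZ)), add(add(SSSZ, Z), add(Z, Z))))))))))))
  [41] S(S(S(S(S(S(S(S(add(add(S(add(Z, Z)), add(Z, Z)), mul(add(Z, mul(Z, SZ)), add(add(SSSZ, Z), add(Z, Z))))))))))))
  [42] S(S(S(S(S(S(S(S(add(S(add(add(Z, Z), add(Z, Z))), mul(add(Z, mul(Z, SZ)), add(add(SSSZ, Z), add(Z, Z))))))))))))
  [43] S(S(S(S(S(S(S(S(S(add(add(add(Z, Z), add(Z, Z)), mul(add(Z, mul(Z, SZ)), add(add(SSSZ, Z), add(Z, Z)))))))))))))
  [44] S(S(S(S(S(S(S(S(S(add(add(Z, add(Z, Z)), mul(add(Z, mul(Z, SZ)), add(add(SSSZ, Z), add(Z, Z)))))))))))))
  [45] S(S(S(S(S(S(S(S(S(add(add(Z, Z), mul(add(Z, mul(Z, SZ)), add(add(SSSZ, Z), add(Z, Z)))))))))))))
  [46] S(S(S(S(S(S(S(S(S(add(Z, mul(add(Z, mul(Z, SZ)), add(add(SSSZ, Z), add(Z, Z)))))))))))))
  [47] S(S(S(S(S(S(S(S(S(mul(add(Z, mul(Z, SZ)), add(add(SSSZ, Z), add(Z, Z))))))))))))
  [48] S(S(S(S(S(S(S(S(S(mul(mul(Z, SZ), add(add(SSSZ, Z), add(Z, Z))))))))))))
  [49] S(S(S(S(S(S(S(S(S(mul(Z, add(add(SSSZ, Z), add(Z, Z))))))))))))
  [50] S^9(Z)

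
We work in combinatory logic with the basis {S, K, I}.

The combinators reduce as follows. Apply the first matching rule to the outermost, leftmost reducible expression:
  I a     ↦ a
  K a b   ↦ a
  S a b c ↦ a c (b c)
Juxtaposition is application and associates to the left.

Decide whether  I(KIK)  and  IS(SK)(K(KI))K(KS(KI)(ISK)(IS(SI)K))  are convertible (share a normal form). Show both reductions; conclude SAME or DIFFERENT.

Answer: SAME — A ⇓ I, B ⇓ I

Derivation:
Term A:
  start: I(KIK)
  step 1: KIK
  step 2: I

Term B:
  start: IS(SK)(K(KI))K(KS(KI)(ISK)(IS(SI)K))
  step 1: S(SK)(K(KI))K(KS(KI)(ISK)(IS(SI)K))
  step 2: SKK(K(KI)K)(KS(KI)(ISK)(IS(SI)K))
  step 3: K(K(KI)K)(K(K(KI)K))(KS(KI)(ISK)(IS(SI)K))
  step 4: K(KI)K(KS(KI)(ISK)(IS(SI)K))
  step 5: KI(KS(KI)(ISK)(IS(SI)K))
  step 6: I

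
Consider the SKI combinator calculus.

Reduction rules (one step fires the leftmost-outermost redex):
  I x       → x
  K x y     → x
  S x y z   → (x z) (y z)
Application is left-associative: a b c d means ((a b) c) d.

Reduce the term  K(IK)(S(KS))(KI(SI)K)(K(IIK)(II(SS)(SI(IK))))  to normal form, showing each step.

Answer: normal form = K  (in 5 steps)

Working:
  start: K(IK)(S(KS))(KI(SI)K)(K(IIK)(II(SS)(SI(IK))))
  →1  IK(KI(SI)K)(K(IIK)(II(SS)(SI(IK))))
  →2  K(KI(SI)K)(K(IIK)(II(SS)(SI(IK))))
  →3  KI(SI)K
  →4  IK
  →5  K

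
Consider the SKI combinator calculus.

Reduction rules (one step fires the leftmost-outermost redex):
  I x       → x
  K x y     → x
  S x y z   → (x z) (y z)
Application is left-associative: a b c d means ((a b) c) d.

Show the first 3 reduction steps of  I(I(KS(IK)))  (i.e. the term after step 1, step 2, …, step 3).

Answer: after 3 steps: S

Working:
  start: I(I(KS(IK)))
  →1  I(KS(IK))
  →2  KS(IK)
  →3  S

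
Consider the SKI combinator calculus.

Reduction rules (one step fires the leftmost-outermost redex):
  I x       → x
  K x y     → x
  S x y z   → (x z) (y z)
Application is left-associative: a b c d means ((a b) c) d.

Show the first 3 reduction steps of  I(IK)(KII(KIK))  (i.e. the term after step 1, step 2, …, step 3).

Answer: after 3 steps: K(I(KIK))

Working:
  start: I(IK)(KII(KIK))
  →1  IK(KII(KIK))
  →2  K(KII(KIK))
  →3  K(I(KIK))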